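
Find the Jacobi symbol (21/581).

Reciprocity: 21 ≡ 1 and 581 ≡ 1 (mod 4), so (21/581) = +(581/21).
Reduce top mod 21: now compute (14/21).
Pull out 2: since 21 ≡ 5 (mod 8), (2/21) = -1.
Reciprocity: 7 ≡ 3 and 21 ≡ 1 (mod 4), so (7/21) = +(21/7).
Reduce top mod 7: now compute (0/7).
Top reduces to 0: gcd > 1, so the symbol is 0.

0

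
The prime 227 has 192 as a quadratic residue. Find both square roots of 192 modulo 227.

Since 227 ≡ 3 (mod 4), a square root of 192 is 192^((227+1)/4) = 192^57 mod 227.
Repeated squaring: 192^2≡90, 192^4≡155, 192^8≡190, 192^16≡7, 192^32≡49 (mod 227).
192^57 = 192^(32+16+8+1) ≡ 173 (mod 227).
Check: 173² = 29929 ≡ 192 (mod 227). The two roots are 54 and 173.

54, 173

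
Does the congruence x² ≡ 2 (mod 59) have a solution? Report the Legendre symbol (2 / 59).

-1

Pull out 2: since 59 ≡ 3 (mod 8), (2/59) = -1.
Reached (1/59) = 1. Collecting the sign flips along the way, the symbol is -1.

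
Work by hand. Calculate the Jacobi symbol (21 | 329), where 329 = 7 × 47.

0

Reciprocity: 21 ≡ 1 and 329 ≡ 1 (mod 4), so (21/329) = +(329/21).
Reduce top mod 21: now compute (14/21).
Pull out 2: since 21 ≡ 5 (mod 8), (2/21) = -1.
Reciprocity: 7 ≡ 3 and 21 ≡ 1 (mod 4), so (7/21) = +(21/7).
Reduce top mod 7: now compute (0/7).
Top reduces to 0: gcd > 1, so the symbol is 0.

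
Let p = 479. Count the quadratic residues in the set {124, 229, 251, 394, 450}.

3

(124/479) = -1 → non-residue.
(229/479) = -1 → non-residue.
(251/479) = +1 → QR.
(394/479) = +1 → QR.
(450/479) = +1 → QR.
Total quadratic residues among the 5: 3.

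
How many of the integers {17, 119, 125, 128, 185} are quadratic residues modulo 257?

(17/257) = +1 → QR.
(119/257) = -1 → non-residue.
(125/257) = -1 → non-residue.
(128/257) = +1 → QR.
(185/257) = +1 → QR.
Total quadratic residues among the 5: 3.

3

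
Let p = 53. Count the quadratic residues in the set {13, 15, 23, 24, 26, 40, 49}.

5

(13/53) = +1 → QR.
(15/53) = +1 → QR.
(23/53) = -1 → non-residue.
(24/53) = +1 → QR.
(26/53) = -1 → non-residue.
(40/53) = +1 → QR.
(49/53) = +1 → QR.
Total quadratic residues among the 7: 5.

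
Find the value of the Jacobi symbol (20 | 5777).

Pull out 2^2: since 5777 ≡ 1 (mod 8), (2/5777) = +1, so (2/5777)^2 = +1.
Reciprocity: 5 ≡ 1 and 5777 ≡ 1 (mod 4), so (5/5777) = +(5777/5).
Reduce top mod 5: now compute (2/5).
Pull out 2: since 5 ≡ 5 (mod 8), (2/5) = -1.
Reached (1/5) = 1. Collecting the sign flips along the way, the symbol is -1.

-1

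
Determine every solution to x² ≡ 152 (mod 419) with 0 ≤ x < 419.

69, 350

Since 419 ≡ 3 (mod 4), a square root of 152 is 152^((419+1)/4) = 152^105 mod 419.
Repeated squaring: 152^2≡59, 152^4≡129, 152^8≡300, 152^16≡334, 152^32≡102, 152^64≡348 (mod 419).
152^105 = 152^(64+32+8+1) ≡ 69 (mod 419).
Check: 69² = 4761 ≡ 152 (mod 419). The two roots are 69 and 350.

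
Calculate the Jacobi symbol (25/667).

1

Reciprocity: 25 ≡ 1 and 667 ≡ 3 (mod 4), so (25/667) = +(667/25).
Reduce top mod 25: now compute (17/25).
Reciprocity: 17 ≡ 1 and 25 ≡ 1 (mod 4), so (17/25) = +(25/17).
Reduce top mod 17: now compute (8/17).
Pull out 2^3: since 17 ≡ 1 (mod 8), (2/17) = +1, so (2/17)^3 = +1.
Reached (1/17) = 1. Collecting the sign flips along the way, the symbol is +1.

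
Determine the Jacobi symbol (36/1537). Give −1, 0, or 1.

Pull out 2^2: since 1537 ≡ 1 (mod 8), (2/1537) = +1, so (2/1537)^2 = +1.
Reciprocity: 9 ≡ 1 and 1537 ≡ 1 (mod 4), so (9/1537) = +(1537/9).
Reduce top mod 9: now compute (7/9).
Reciprocity: 7 ≡ 3 and 9 ≡ 1 (mod 4), so (7/9) = +(9/7).
Reduce top mod 7: now compute (2/7).
Pull out 2: since 7 ≡ 7 (mod 8), (2/7) = +1.
Reached (1/7) = 1. Collecting the sign flips along the way, the symbol is +1.

1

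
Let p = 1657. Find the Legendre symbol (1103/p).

Reciprocity: 1103 ≡ 3 and 1657 ≡ 1 (mod 4), so (1103/1657) = +(1657/1103).
Reduce top mod 1103: now compute (554/1103).
Pull out 2: since 1103 ≡ 7 (mod 8), (2/1103) = +1.
Reciprocity: 277 ≡ 1 and 1103 ≡ 3 (mod 4), so (277/1103) = +(1103/277).
Reduce top mod 277: now compute (272/277).
Pull out 2^4: since 277 ≡ 5 (mod 8), (2/277) = -1, so (2/277)^4 = +1.
Reciprocity: 17 ≡ 1 and 277 ≡ 1 (mod 4), so (17/277) = +(277/17).
Reduce top mod 17: now compute (5/17).
Reciprocity: 5 ≡ 1 and 17 ≡ 1 (mod 4), so (5/17) = +(17/5).
Reduce top mod 5: now compute (2/5).
Pull out 2: since 5 ≡ 5 (mod 8), (2/5) = -1.
Reached (1/5) = 1. Collecting the sign flips along the way, the symbol is -1.

-1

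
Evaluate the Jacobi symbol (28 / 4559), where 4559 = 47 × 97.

-1

Pull out 2^2: since 4559 ≡ 7 (mod 8), (2/4559) = +1, so (2/4559)^2 = +1.
Reciprocity: 7 ≡ 3 and 4559 ≡ 3 (mod 4), so (7/4559) = −(4559/7).
Reduce top mod 7: now compute (2/7).
Pull out 2: since 7 ≡ 7 (mod 8), (2/7) = +1.
Reached (1/7) = 1. Collecting the sign flips along the way, the symbol is -1.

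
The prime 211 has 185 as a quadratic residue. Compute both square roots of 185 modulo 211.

94, 117

Since 211 ≡ 3 (mod 4), a square root of 185 is 185^((211+1)/4) = 185^53 mod 211.
Repeated squaring: 185^2≡43, 185^4≡161, 185^8≡179, 185^16≡180, 185^32≡117 (mod 211).
185^53 = 185^(32+16+4+1) ≡ 117 (mod 211).
Check: 117² = 13689 ≡ 185 (mod 211). The two roots are 94 and 117.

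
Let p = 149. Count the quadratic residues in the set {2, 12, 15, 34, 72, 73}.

1

(2/149) = -1 → non-residue.
(12/149) = -1 → non-residue.
(15/149) = -1 → non-residue.
(34/149) = -1 → non-residue.
(72/149) = -1 → non-residue.
(73/149) = +1 → QR.
Total quadratic residues among the 6: 1.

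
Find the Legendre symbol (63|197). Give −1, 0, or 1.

1

Euler's criterion: (63/197) ≡ 63^98 (mod 197).
63^2 ≡ 29 (mod 197)
63^4 ≡ 53 (mod 197)
63^8 ≡ 51 (mod 197)
63^16 ≡ 40 (mod 197)
63^32 ≡ 24 (mod 197)
63^64 ≡ 182 (mod 197)
63^98 = 63^(64+32+2) ≡ 1 (mod 197).
Result is 1, so (63/197) = 1.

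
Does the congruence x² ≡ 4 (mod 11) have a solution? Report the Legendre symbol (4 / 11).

1

Pull out 2^2: since 11 ≡ 3 (mod 8), (2/11) = -1, so (2/11)^2 = +1.
Reached (1/11) = 1. Collecting the sign flips along the way, the symbol is +1.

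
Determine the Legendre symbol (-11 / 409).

First reduce: -11 ≡ 398 (mod 409).
Pull out 2: since 409 ≡ 1 (mod 8), (2/409) = +1.
Reciprocity: 199 ≡ 3 and 409 ≡ 1 (mod 4), so (199/409) = +(409/199).
Reduce top mod 199: now compute (11/199).
Reciprocity: 11 ≡ 3 and 199 ≡ 3 (mod 4), so (11/199) = −(199/11).
Reduce top mod 11: now compute (1/11).
Reached (1/11) = 1. Collecting the sign flips along the way, the symbol is -1.

-1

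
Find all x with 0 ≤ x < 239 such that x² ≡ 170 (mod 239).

109, 130

Since 239 ≡ 3 (mod 4), a square root of 170 is 170^((239+1)/4) = 170^60 mod 239.
Repeated squaring: 170^2≡220, 170^4≡122, 170^8≡66, 170^16≡54, 170^32≡48 (mod 239).
170^60 = 170^(32+16+8+4) ≡ 109 (mod 239).
Check: 109² = 11881 ≡ 170 (mod 239). The two roots are 109 and 130.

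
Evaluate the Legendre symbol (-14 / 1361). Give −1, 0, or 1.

-1

First reduce: -14 ≡ 1347 (mod 1361).
Reciprocity: 1347 ≡ 3 and 1361 ≡ 1 (mod 4), so (1347/1361) = +(1361/1347).
Reduce top mod 1347: now compute (14/1347).
Pull out 2: since 1347 ≡ 3 (mod 8), (2/1347) = -1.
Reciprocity: 7 ≡ 3 and 1347 ≡ 3 (mod 4), so (7/1347) = −(1347/7).
Reduce top mod 7: now compute (3/7).
Reciprocity: 3 ≡ 3 and 7 ≡ 3 (mod 4), so (3/7) = −(7/3).
Reduce top mod 3: now compute (1/3).
Reached (1/3) = 1. Collecting the sign flips along the way, the symbol is -1.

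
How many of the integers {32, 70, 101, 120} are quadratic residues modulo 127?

(32/127) = +1 → QR.
(70/127) = +1 → QR.
(101/127) = -1 → non-residue.
(120/127) = +1 → QR.
Total quadratic residues among the 4: 3.

3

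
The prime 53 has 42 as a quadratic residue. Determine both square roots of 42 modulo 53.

53 ≡ 1 (mod 4), so we find a root by search.
Trying successive values, 25² = 625 ≡ 42 (mod 53). The other root is 53 − 25 = 28.

25, 28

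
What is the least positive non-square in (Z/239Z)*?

7

(2/239) = +1, so 2 is a residue.
(3/239) = +1, so 3 is a residue.
(4/239) = +1, so 4 is a residue.
(5/239) = +1, so 5 is a residue.
(6/239) = +1, so 6 is a residue.
(7/239) = −1, so 7 is the smallest positive non-residue mod 239.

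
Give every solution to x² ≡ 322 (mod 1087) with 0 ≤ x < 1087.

Since 1087 ≡ 3 (mod 4), a square root of 322 is 322^((1087+1)/4) = 322^272 mod 1087.
Repeated squaring: 322^2≡419, 322^4≡554, 322^8≡382, 322^16≡266, 322^32≡101, 322^64≡418, 322^128≡804, 322^256≡738 (mod 1087).
322^272 = 322^(256+16) ≡ 648 (mod 1087).
Check: 648² = 419904 ≡ 322 (mod 1087). The two roots are 439 and 648.

439, 648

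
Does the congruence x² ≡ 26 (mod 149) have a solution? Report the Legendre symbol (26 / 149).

Pull out 2: since 149 ≡ 5 (mod 8), (2/149) = -1.
Reciprocity: 13 ≡ 1 and 149 ≡ 1 (mod 4), so (13/149) = +(149/13).
Reduce top mod 13: now compute (6/13).
Pull out 2: since 13 ≡ 5 (mod 8), (2/13) = -1.
Reciprocity: 3 ≡ 3 and 13 ≡ 1 (mod 4), so (3/13) = +(13/3).
Reduce top mod 3: now compute (1/3).
Reached (1/3) = 1. Collecting the sign flips along the way, the symbol is +1.

1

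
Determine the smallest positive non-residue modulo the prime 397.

2

(2/397) = −1, so 2 is the smallest positive non-residue mod 397.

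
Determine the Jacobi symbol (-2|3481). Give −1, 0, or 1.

1

First reduce: -2 ≡ 3479 (mod 3481).
Reciprocity: 3479 ≡ 3 and 3481 ≡ 1 (mod 4), so (3479/3481) = +(3481/3479).
Reduce top mod 3479: now compute (2/3479).
Pull out 2: since 3479 ≡ 7 (mod 8), (2/3479) = +1.
Reached (1/3479) = 1. Collecting the sign flips along the way, the symbol is +1.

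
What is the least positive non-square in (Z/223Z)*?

3

(2/223) = +1, so 2 is a residue.
(3/223) = −1, so 3 is the smallest positive non-residue mod 223.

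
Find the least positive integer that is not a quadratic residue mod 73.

5

(2/73) = +1, so 2 is a residue.
(3/73) = +1, so 3 is a residue.
(4/73) = +1, so 4 is a residue.
(5/73) = −1, so 5 is the smallest positive non-residue mod 73.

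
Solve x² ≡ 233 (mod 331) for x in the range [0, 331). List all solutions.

Since 331 ≡ 3 (mod 4), a square root of 233 is 233^((331+1)/4) = 233^83 mod 331.
Repeated squaring: 233^2≡5, 233^4≡25, 233^8≡294, 233^16≡45, 233^32≡39, 233^64≡197 (mod 331).
233^83 = 233^(64+16+2+1) ≡ 194 (mod 331).
Check: 194² = 37636 ≡ 233 (mod 331). The two roots are 137 and 194.

137, 194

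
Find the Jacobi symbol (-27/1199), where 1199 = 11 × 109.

-1

First reduce: -27 ≡ 1172 (mod 1199).
Pull out 2^2: since 1199 ≡ 7 (mod 8), (2/1199) = +1, so (2/1199)^2 = +1.
Reciprocity: 293 ≡ 1 and 1199 ≡ 3 (mod 4), so (293/1199) = +(1199/293).
Reduce top mod 293: now compute (27/293).
Reciprocity: 27 ≡ 3 and 293 ≡ 1 (mod 4), so (27/293) = +(293/27).
Reduce top mod 27: now compute (23/27).
Reciprocity: 23 ≡ 3 and 27 ≡ 3 (mod 4), so (23/27) = −(27/23).
Reduce top mod 23: now compute (4/23).
Pull out 2^2: since 23 ≡ 7 (mod 8), (2/23) = +1, so (2/23)^2 = +1.
Reached (1/23) = 1. Collecting the sign flips along the way, the symbol is -1.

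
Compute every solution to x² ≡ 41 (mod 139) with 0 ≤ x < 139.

Since 139 ≡ 3 (mod 4), a square root of 41 is 41^((139+1)/4) = 41^35 mod 139.
Repeated squaring: 41^2≡13, 41^4≡30, 41^8≡66, 41^16≡47, 41^32≡124 (mod 139).
41^35 = 41^(32+2+1) ≡ 67 (mod 139).
Check: 67² = 4489 ≡ 41 (mod 139). The two roots are 67 and 72.

67, 72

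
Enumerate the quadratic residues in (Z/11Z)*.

1,3,4,5,9

Square k = 1,…,5 (k and 11−k give the same square):
1²=1, 2²=4, 3²=9, 4²≡5, 5²≡3 (mod 11).
So the quadratic residues mod 11 are {1, 3, 4, 5, 9}.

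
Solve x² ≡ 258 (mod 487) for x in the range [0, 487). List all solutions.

Since 487 ≡ 3 (mod 4), a square root of 258 is 258^((487+1)/4) = 258^122 mod 487.
Repeated squaring: 258^2≡332, 258^4≡162, 258^8≡433, 258^16≡481, 258^32≡36, 258^64≡322 (mod 487).
258^122 = 258^(64+32+16+8+2) ≡ 307 (mod 487).
Check: 307² = 94249 ≡ 258 (mod 487). The two roots are 180 and 307.

180, 307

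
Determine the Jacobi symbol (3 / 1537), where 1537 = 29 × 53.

Reciprocity: 3 ≡ 3 and 1537 ≡ 1 (mod 4), so (3/1537) = +(1537/3).
Reduce top mod 3: now compute (1/3).
Reached (1/3) = 1. Collecting the sign flips along the way, the symbol is +1.

1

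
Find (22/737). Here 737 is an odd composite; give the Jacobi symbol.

Pull out 2: since 737 ≡ 1 (mod 8), (2/737) = +1.
Reciprocity: 11 ≡ 3 and 737 ≡ 1 (mod 4), so (11/737) = +(737/11).
Reduce top mod 11: now compute (0/11).
Top reduces to 0: gcd > 1, so the symbol is 0.

0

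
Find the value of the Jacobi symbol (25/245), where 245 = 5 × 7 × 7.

0

Reciprocity: 25 ≡ 1 and 245 ≡ 1 (mod 4), so (25/245) = +(245/25).
Reduce top mod 25: now compute (20/25).
Pull out 2^2: since 25 ≡ 1 (mod 8), (2/25) = +1, so (2/25)^2 = +1.
Reciprocity: 5 ≡ 1 and 25 ≡ 1 (mod 4), so (5/25) = +(25/5).
Reduce top mod 5: now compute (0/5).
Top reduces to 0: gcd > 1, so the symbol is 0.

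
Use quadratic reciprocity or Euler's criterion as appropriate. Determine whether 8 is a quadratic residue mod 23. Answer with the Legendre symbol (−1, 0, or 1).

1

Pull out 2^3: since 23 ≡ 7 (mod 8), (2/23) = +1, so (2/23)^3 = +1.
Reached (1/23) = 1. Collecting the sign flips along the way, the symbol is +1.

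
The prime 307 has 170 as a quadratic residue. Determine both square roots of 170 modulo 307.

Since 307 ≡ 3 (mod 4), a square root of 170 is 170^((307+1)/4) = 170^77 mod 307.
Repeated squaring: 170^2≡42, 170^4≡229, 170^8≡251, 170^16≡66, 170^32≡58, 170^64≡294 (mod 307).
170^77 = 170^(64+8+4+1) ≡ 28 (mod 307).
Check: 28² = 784 ≡ 170 (mod 307). The two roots are 28 and 279.

28, 279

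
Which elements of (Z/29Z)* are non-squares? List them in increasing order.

2,3,8,10,11,12,14,15,17,18,19,21,26,27

Square k = 1,…,14 (k and 29−k give the same square):
1²=1, 2²=4, 3²=9, 4²=16, 5²=25, 6²≡7, 7²≡20, 8²≡6, 9²≡23, 10²≡13, 11²≡5, 12²≡28, 13²≡24, 14²≡22 (mod 29).
The residues are {1, 4, 5, 6, 7, 9, 13, 16, 20, 22, 23, 24, 25, 28}; the non-residues are the remaining 14 nonzero classes.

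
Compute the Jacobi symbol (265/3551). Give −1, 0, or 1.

Reciprocity: 265 ≡ 1 and 3551 ≡ 3 (mod 4), so (265/3551) = +(3551/265).
Reduce top mod 265: now compute (106/265).
Pull out 2: since 265 ≡ 1 (mod 8), (2/265) = +1.
Reciprocity: 53 ≡ 1 and 265 ≡ 1 (mod 4), so (53/265) = +(265/53).
Reduce top mod 53: now compute (0/53).
Top reduces to 0: gcd > 1, so the symbol is 0.

0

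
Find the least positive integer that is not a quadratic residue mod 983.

(2/983) = +1, so 2 is a residue.
(3/983) = +1, so 3 is a residue.
(4/983) = +1, so 4 is a residue.
(5/983) = −1, so 5 is the smallest positive non-residue mod 983.

5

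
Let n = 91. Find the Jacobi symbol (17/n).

-1

Reciprocity: 17 ≡ 1 and 91 ≡ 3 (mod 4), so (17/91) = +(91/17).
Reduce top mod 17: now compute (6/17).
Pull out 2: since 17 ≡ 1 (mod 8), (2/17) = +1.
Reciprocity: 3 ≡ 3 and 17 ≡ 1 (mod 4), so (3/17) = +(17/3).
Reduce top mod 3: now compute (2/3).
Pull out 2: since 3 ≡ 3 (mod 8), (2/3) = -1.
Reached (1/3) = 1. Collecting the sign flips along the way, the symbol is -1.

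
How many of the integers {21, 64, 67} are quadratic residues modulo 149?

2

(21/149) = -1 → non-residue.
(64/149) = +1 → QR.
(67/149) = +1 → QR.
Total quadratic residues among the 3: 2.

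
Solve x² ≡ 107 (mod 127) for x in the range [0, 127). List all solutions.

Since 127 ≡ 3 (mod 4), a square root of 107 is 107^((127+1)/4) = 107^32 mod 127.
Repeated squaring: 107^2≡19, 107^4≡107, 107^8≡19, 107^16≡107, 107^32≡19 (mod 127).
107^32 = 107^(32) ≡ 19 (mod 127).
Check: 19² = 361 ≡ 107 (mod 127). The two roots are 19 and 108.

19, 108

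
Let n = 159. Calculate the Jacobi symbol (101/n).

1

Reciprocity: 101 ≡ 1 and 159 ≡ 3 (mod 4), so (101/159) = +(159/101).
Reduce top mod 101: now compute (58/101).
Pull out 2: since 101 ≡ 5 (mod 8), (2/101) = -1.
Reciprocity: 29 ≡ 1 and 101 ≡ 1 (mod 4), so (29/101) = +(101/29).
Reduce top mod 29: now compute (14/29).
Pull out 2: since 29 ≡ 5 (mod 8), (2/29) = -1.
Reciprocity: 7 ≡ 3 and 29 ≡ 1 (mod 4), so (7/29) = +(29/7).
Reduce top mod 7: now compute (1/7).
Reached (1/7) = 1. Collecting the sign flips along the way, the symbol is +1.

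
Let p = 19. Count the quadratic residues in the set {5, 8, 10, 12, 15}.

1

(5/19) = +1 → QR.
(8/19) = -1 → non-residue.
(10/19) = -1 → non-residue.
(12/19) = -1 → non-residue.
(15/19) = -1 → non-residue.
Total quadratic residues among the 5: 1.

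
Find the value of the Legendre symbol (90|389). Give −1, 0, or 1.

-1

Pull out 2: since 389 ≡ 5 (mod 8), (2/389) = -1.
Reciprocity: 45 ≡ 1 and 389 ≡ 1 (mod 4), so (45/389) = +(389/45).
Reduce top mod 45: now compute (29/45).
Reciprocity: 29 ≡ 1 and 45 ≡ 1 (mod 4), so (29/45) = +(45/29).
Reduce top mod 29: now compute (16/29).
Pull out 2^4: since 29 ≡ 5 (mod 8), (2/29) = -1, so (2/29)^4 = +1.
Reached (1/29) = 1. Collecting the sign flips along the way, the symbol is -1.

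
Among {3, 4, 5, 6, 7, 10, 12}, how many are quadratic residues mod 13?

4

(3/13) = +1 → QR.
(4/13) = +1 → QR.
(5/13) = -1 → non-residue.
(6/13) = -1 → non-residue.
(7/13) = -1 → non-residue.
(10/13) = +1 → QR.
(12/13) = +1 → QR.
Total quadratic residues among the 7: 4.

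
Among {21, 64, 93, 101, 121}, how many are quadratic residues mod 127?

(21/127) = +1 → QR.
(64/127) = +1 → QR.
(93/127) = -1 → non-residue.
(101/127) = -1 → non-residue.
(121/127) = +1 → QR.
Total quadratic residues among the 5: 3.

3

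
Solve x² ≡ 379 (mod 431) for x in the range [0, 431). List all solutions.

Since 431 ≡ 3 (mod 4), a square root of 379 is 379^((431+1)/4) = 379^108 mod 431.
Repeated squaring: 379^2≡118, 379^4≡132, 379^8≡184, 379^16≡238, 379^32≡183, 379^64≡302 (mod 431).
379^108 = 379^(64+32+8+4) ≡ 242 (mod 431).
Check: 242² = 58564 ≡ 379 (mod 431). The two roots are 189 and 242.

189, 242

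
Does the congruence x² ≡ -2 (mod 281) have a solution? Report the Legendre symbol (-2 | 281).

1

First reduce: -2 ≡ 279 (mod 281).
Reciprocity: 279 ≡ 3 and 281 ≡ 1 (mod 4), so (279/281) = +(281/279).
Reduce top mod 279: now compute (2/279).
Pull out 2: since 279 ≡ 7 (mod 8), (2/279) = +1.
Reached (1/279) = 1. Collecting the sign flips along the way, the symbol is +1.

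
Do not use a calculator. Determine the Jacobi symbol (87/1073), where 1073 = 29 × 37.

0

Reciprocity: 87 ≡ 3 and 1073 ≡ 1 (mod 4), so (87/1073) = +(1073/87).
Reduce top mod 87: now compute (29/87).
Reciprocity: 29 ≡ 1 and 87 ≡ 3 (mod 4), so (29/87) = +(87/29).
Reduce top mod 29: now compute (0/29).
Top reduces to 0: gcd > 1, so the symbol is 0.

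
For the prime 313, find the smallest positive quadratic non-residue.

(2/313) = +1, so 2 is a residue.
(3/313) = +1, so 3 is a residue.
(4/313) = +1, so 4 is a residue.
(5/313) = −1, so 5 is the smallest positive non-residue mod 313.

5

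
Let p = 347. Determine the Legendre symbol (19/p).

Reciprocity: 19 ≡ 3 and 347 ≡ 3 (mod 4), so (19/347) = −(347/19).
Reduce top mod 19: now compute (5/19).
Reciprocity: 5 ≡ 1 and 19 ≡ 3 (mod 4), so (5/19) = +(19/5).
Reduce top mod 5: now compute (4/5).
Pull out 2^2: since 5 ≡ 5 (mod 8), (2/5) = -1, so (2/5)^2 = +1.
Reached (1/5) = 1. Collecting the sign flips along the way, the symbol is -1.

-1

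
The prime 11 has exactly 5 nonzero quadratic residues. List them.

Square k = 1,…,5 (k and 11−k give the same square):
1²=1, 2²=4, 3²=9, 4²≡5, 5²≡3 (mod 11).
So the quadratic residues mod 11 are {1, 3, 4, 5, 9}.

1, 3, 4, 5, 9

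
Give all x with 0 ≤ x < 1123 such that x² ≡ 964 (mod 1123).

Since 1123 ≡ 3 (mod 4), a square root of 964 is 964^((1123+1)/4) = 964^281 mod 1123.
Repeated squaring: 964^2≡575, 964^4≡463, 964^8≡999, 964^16≡777, 964^32≡678, 964^64≡377, 964^128≡631, 964^256≡619 (mod 1123).
964^281 = 964^(256+16+8+1) ≡ 604 (mod 1123).
Check: 604² = 364816 ≡ 964 (mod 1123). The two roots are 519 and 604.

519, 604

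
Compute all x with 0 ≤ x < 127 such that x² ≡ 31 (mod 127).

Since 127 ≡ 3 (mod 4), a square root of 31 is 31^((127+1)/4) = 31^32 mod 127.
Repeated squaring: 31^2≡72, 31^4≡104, 31^8≡21, 31^16≡60, 31^32≡44 (mod 127).
31^32 = 31^(32) ≡ 44 (mod 127).
Check: 44² = 1936 ≡ 31 (mod 127). The two roots are 44 and 83.

44, 83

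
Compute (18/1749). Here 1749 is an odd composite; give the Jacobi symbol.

0

Pull out 2: since 1749 ≡ 5 (mod 8), (2/1749) = -1.
Reciprocity: 9 ≡ 1 and 1749 ≡ 1 (mod 4), so (9/1749) = +(1749/9).
Reduce top mod 9: now compute (3/9).
Reciprocity: 3 ≡ 3 and 9 ≡ 1 (mod 4), so (3/9) = +(9/3).
Reduce top mod 3: now compute (0/3).
Top reduces to 0: gcd > 1, so the symbol is 0.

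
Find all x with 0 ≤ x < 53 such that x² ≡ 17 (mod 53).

53 ≡ 1 (mod 4), so we find a root by search.
Trying successive values, 21² = 441 ≡ 17 (mod 53). The other root is 53 − 21 = 32.

21, 32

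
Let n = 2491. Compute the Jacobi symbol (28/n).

Pull out 2^2: since 2491 ≡ 3 (mod 8), (2/2491) = -1, so (2/2491)^2 = +1.
Reciprocity: 7 ≡ 3 and 2491 ≡ 3 (mod 4), so (7/2491) = −(2491/7).
Reduce top mod 7: now compute (6/7).
Pull out 2: since 7 ≡ 7 (mod 8), (2/7) = +1.
Reciprocity: 3 ≡ 3 and 7 ≡ 3 (mod 4), so (3/7) = −(7/3).
Reduce top mod 3: now compute (1/3).
Reached (1/3) = 1. Collecting the sign flips along the way, the symbol is +1.

1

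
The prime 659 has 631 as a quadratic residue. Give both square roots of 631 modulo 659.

Since 659 ≡ 3 (mod 4), a square root of 631 is 631^((659+1)/4) = 631^165 mod 659.
Repeated squaring: 631^2≡125, 631^4≡468, 631^8≡236, 631^16≡340, 631^32≡275, 631^64≡499, 631^128≡558 (mod 659).
631^165 = 631^(128+32+4+1) ≡ 536 (mod 659).
Check: 536² = 287296 ≡ 631 (mod 659). The two roots are 123 and 536.

123, 536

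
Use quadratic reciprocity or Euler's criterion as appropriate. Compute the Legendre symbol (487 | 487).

0

First reduce: 487 ≡ 0 (mod 487).
Top reduces to 0: gcd > 1, so the symbol is 0.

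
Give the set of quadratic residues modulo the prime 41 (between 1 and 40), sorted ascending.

1,2,4,5,8,9,10,16,18,20,21,23,25,31,32,33,36,37,39,40

Square k = 1,…,20 (k and 41−k give the same square):
1²=1, 2²=4, 3²=9, 4²=16, 5²=25, 6²=36, 7²≡8, 8²≡23, 9²≡40, 10²≡18, 11²≡39, 12²≡21, 13²≡5, 14²≡32, 15²≡20, 16²≡10, 17²≡2, 18²≡37, 19²≡33, 20²≡31 (mod 41).
So the quadratic residues mod 41 are {1, 2, 4, 5, 8, 9, 10, 16, 18, 20, 21, 23, 25, 31, 32, 33, 36, 37, 39, 40}.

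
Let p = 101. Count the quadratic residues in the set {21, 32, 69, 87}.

2

(21/101) = +1 → QR.
(32/101) = -1 → non-residue.
(69/101) = -1 → non-residue.
(87/101) = +1 → QR.
Total quadratic residues among the 4: 2.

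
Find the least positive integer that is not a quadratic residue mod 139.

2

(2/139) = −1, so 2 is the smallest positive non-residue mod 139.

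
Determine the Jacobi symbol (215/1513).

1

Reciprocity: 215 ≡ 3 and 1513 ≡ 1 (mod 4), so (215/1513) = +(1513/215).
Reduce top mod 215: now compute (8/215).
Pull out 2^3: since 215 ≡ 7 (mod 8), (2/215) = +1, so (2/215)^3 = +1.
Reached (1/215) = 1. Collecting the sign flips along the way, the symbol is +1.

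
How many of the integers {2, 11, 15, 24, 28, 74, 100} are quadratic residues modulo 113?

(2/113) = +1 → QR.
(11/113) = +1 → QR.
(15/113) = +1 → QR.
(24/113) = -1 → non-residue.
(28/113) = +1 → QR.
(74/113) = -1 → non-residue.
(100/113) = +1 → QR.
Total quadratic residues among the 7: 5.

5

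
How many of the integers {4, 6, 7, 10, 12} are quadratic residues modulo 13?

3

(4/13) = +1 → QR.
(6/13) = -1 → non-residue.
(7/13) = -1 → non-residue.
(10/13) = +1 → QR.
(12/13) = +1 → QR.
Total quadratic residues among the 5: 3.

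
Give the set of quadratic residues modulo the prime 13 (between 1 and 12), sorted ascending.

1, 3, 4, 9, 10, 12

Square k = 1,…,6 (k and 13−k give the same square):
1²=1, 2²=4, 3²=9, 4²≡3, 5²≡12, 6²≡10 (mod 13).
So the quadratic residues mod 13 are {1, 3, 4, 9, 10, 12}.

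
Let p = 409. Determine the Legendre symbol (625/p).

Euler's criterion: (625/409) ≡ 216^204 (mod 409).
216^2 ≡ 30 (mod 409)
216^4 ≡ 82 (mod 409)
216^8 ≡ 180 (mod 409)
216^16 ≡ 89 (mod 409)
216^32 ≡ 150 (mod 409)
216^64 ≡ 5 (mod 409)
216^128 ≡ 25 (mod 409)
216^204 = 216^(128+64+8+4) ≡ 1 (mod 409).
Result is 1, so (625/409) = 1.

1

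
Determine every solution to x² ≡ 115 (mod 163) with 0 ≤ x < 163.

21, 142

Since 163 ≡ 3 (mod 4), a square root of 115 is 115^((163+1)/4) = 115^41 mod 163.
Repeated squaring: 115^2≡22, 115^4≡158, 115^8≡25, 115^16≡136, 115^32≡77 (mod 163).
115^41 = 115^(32+8+1) ≡ 21 (mod 163).
Check: 21² = 441 ≡ 115 (mod 163). The two roots are 21 and 142.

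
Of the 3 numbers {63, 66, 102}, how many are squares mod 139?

2

(63/139) = +1 → QR.
(66/139) = +1 → QR.
(102/139) = -1 → non-residue.
Total quadratic residues among the 3: 2.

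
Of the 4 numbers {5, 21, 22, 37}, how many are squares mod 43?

1

(5/43) = -1 → non-residue.
(21/43) = +1 → QR.
(22/43) = -1 → non-residue.
(37/43) = -1 → non-residue.
Total quadratic residues among the 4: 1.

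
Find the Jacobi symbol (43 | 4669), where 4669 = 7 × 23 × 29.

Reciprocity: 43 ≡ 3 and 4669 ≡ 1 (mod 4), so (43/4669) = +(4669/43).
Reduce top mod 43: now compute (25/43).
Reciprocity: 25 ≡ 1 and 43 ≡ 3 (mod 4), so (25/43) = +(43/25).
Reduce top mod 25: now compute (18/25).
Pull out 2: since 25 ≡ 1 (mod 8), (2/25) = +1.
Reciprocity: 9 ≡ 1 and 25 ≡ 1 (mod 4), so (9/25) = +(25/9).
Reduce top mod 9: now compute (7/9).
Reciprocity: 7 ≡ 3 and 9 ≡ 1 (mod 4), so (7/9) = +(9/7).
Reduce top mod 7: now compute (2/7).
Pull out 2: since 7 ≡ 7 (mod 8), (2/7) = +1.
Reached (1/7) = 1. Collecting the sign flips along the way, the symbol is +1.

1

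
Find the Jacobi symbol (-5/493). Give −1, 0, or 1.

First reduce: -5 ≡ 488 (mod 493).
Pull out 2^3: since 493 ≡ 5 (mod 8), (2/493) = -1, so (2/493)^3 = -1.
Reciprocity: 61 ≡ 1 and 493 ≡ 1 (mod 4), so (61/493) = +(493/61).
Reduce top mod 61: now compute (5/61).
Reciprocity: 5 ≡ 1 and 61 ≡ 1 (mod 4), so (5/61) = +(61/5).
Reduce top mod 5: now compute (1/5).
Reached (1/5) = 1. Collecting the sign flips along the way, the symbol is -1.

-1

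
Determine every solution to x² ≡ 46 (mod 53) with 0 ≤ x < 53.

53 ≡ 1 (mod 4), so we find a root by search.
Trying successive values, 24² = 576 ≡ 46 (mod 53). The other root is 53 − 24 = 29.

24, 29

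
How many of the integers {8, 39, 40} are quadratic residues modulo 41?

(8/41) = +1 → QR.
(39/41) = +1 → QR.
(40/41) = +1 → QR.
Total quadratic residues among the 3: 3.

3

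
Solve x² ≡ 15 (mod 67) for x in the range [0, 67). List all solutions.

Since 67 ≡ 3 (mod 4), a square root of 15 is 15^((67+1)/4) = 15^17 mod 67.
Repeated squaring: 15^2≡24, 15^4≡40, 15^8≡59, 15^16≡64 (mod 67).
15^17 = 15^(16+1) ≡ 22 (mod 67).
Check: 22² = 484 ≡ 15 (mod 67). The two roots are 22 and 45.

22, 45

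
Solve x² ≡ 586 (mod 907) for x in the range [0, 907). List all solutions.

Since 907 ≡ 3 (mod 4), a square root of 586 is 586^((907+1)/4) = 586^227 mod 907.
Repeated squaring: 586^2≡550, 586^4≡469, 586^8≡467, 586^16≡409, 586^32≡393, 586^64≡259, 586^128≡870 (mod 907).
586^227 = 586^(128+64+32+2+1) ≡ 398 (mod 907).
Check: 398² = 158404 ≡ 586 (mod 907). The two roots are 398 and 509.

398, 509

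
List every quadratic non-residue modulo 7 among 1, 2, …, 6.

Square k = 1,…,3 (k and 7−k give the same square):
1²=1, 2²=4, 3²≡2 (mod 7).
The residues are {1, 2, 4}; the non-residues are the remaining 3 nonzero classes.

3,5,6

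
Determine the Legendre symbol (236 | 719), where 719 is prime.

Pull out 2^2: since 719 ≡ 7 (mod 8), (2/719) = +1, so (2/719)^2 = +1.
Reciprocity: 59 ≡ 3 and 719 ≡ 3 (mod 4), so (59/719) = −(719/59).
Reduce top mod 59: now compute (11/59).
Reciprocity: 11 ≡ 3 and 59 ≡ 3 (mod 4), so (11/59) = −(59/11).
Reduce top mod 11: now compute (4/11).
Pull out 2^2: since 11 ≡ 3 (mod 8), (2/11) = -1, so (2/11)^2 = +1.
Reached (1/11) = 1. Collecting the sign flips along the way, the symbol is +1.

1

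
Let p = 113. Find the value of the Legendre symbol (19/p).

-1

Reciprocity: 19 ≡ 3 and 113 ≡ 1 (mod 4), so (19/113) = +(113/19).
Reduce top mod 19: now compute (18/19).
Pull out 2: since 19 ≡ 3 (mod 8), (2/19) = -1.
Reciprocity: 9 ≡ 1 and 19 ≡ 3 (mod 4), so (9/19) = +(19/9).
Reduce top mod 9: now compute (1/9).
Reached (1/9) = 1. Collecting the sign flips along the way, the symbol is -1.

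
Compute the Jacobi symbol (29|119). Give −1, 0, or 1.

Reciprocity: 29 ≡ 1 and 119 ≡ 3 (mod 4), so (29/119) = +(119/29).
Reduce top mod 29: now compute (3/29).
Reciprocity: 3 ≡ 3 and 29 ≡ 1 (mod 4), so (3/29) = +(29/3).
Reduce top mod 3: now compute (2/3).
Pull out 2: since 3 ≡ 3 (mod 8), (2/3) = -1.
Reached (1/3) = 1. Collecting the sign flips along the way, the symbol is -1.

-1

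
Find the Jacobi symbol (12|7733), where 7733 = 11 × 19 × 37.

-1

Pull out 2^2: since 7733 ≡ 5 (mod 8), (2/7733) = -1, so (2/7733)^2 = +1.
Reciprocity: 3 ≡ 3 and 7733 ≡ 1 (mod 4), so (3/7733) = +(7733/3).
Reduce top mod 3: now compute (2/3).
Pull out 2: since 3 ≡ 3 (mod 8), (2/3) = -1.
Reached (1/3) = 1. Collecting the sign flips along the way, the symbol is -1.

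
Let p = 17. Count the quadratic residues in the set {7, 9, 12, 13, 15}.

(7/17) = -1 → non-residue.
(9/17) = +1 → QR.
(12/17) = -1 → non-residue.
(13/17) = +1 → QR.
(15/17) = +1 → QR.
Total quadratic residues among the 5: 3.

3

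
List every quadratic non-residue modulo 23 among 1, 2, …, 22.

5, 7, 10, 11, 14, 15, 17, 19, 20, 21, 22

Square k = 1,…,11 (k and 23−k give the same square):
1²=1, 2²=4, 3²=9, 4²=16, 5²≡2, 6²≡13, 7²≡3, 8²≡18, 9²≡12, 10²≡8, 11²≡6 (mod 23).
The residues are {1, 2, 3, 4, 6, 8, 9, 12, 13, 16, 18}; the non-residues are the remaining 11 nonzero classes.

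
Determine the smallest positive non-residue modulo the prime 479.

13

(2/479) = +1, so 2 is a residue.
(3/479) = +1, so 3 is a residue.
(4/479) = +1, so 4 is a residue.
(5/479) = +1, so 5 is a residue.
(6/479) = +1, so 6 is a residue.
(7/479) = +1, so 7 is a residue.
(8/479) = +1, so 8 is a residue.
(9/479) = +1, so 9 is a residue.
(10/479) = +1, so 10 is a residue.
(11/479) = +1, so 11 is a residue.
(12/479) = +1, so 12 is a residue.
(13/479) = −1, so 13 is the smallest positive non-residue mod 479.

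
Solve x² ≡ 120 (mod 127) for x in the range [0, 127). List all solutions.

Since 127 ≡ 3 (mod 4), a square root of 120 is 120^((127+1)/4) = 120^32 mod 127.
Repeated squaring: 120^2≡49, 120^4≡115, 120^8≡17, 120^16≡35, 120^32≡82 (mod 127).
120^32 = 120^(32) ≡ 82 (mod 127).
Check: 82² = 6724 ≡ 120 (mod 127). The two roots are 45 and 82.

45, 82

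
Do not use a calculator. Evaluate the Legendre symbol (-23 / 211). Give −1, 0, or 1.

1

Euler's criterion: (-23/211) ≡ 188^105 (mod 211).
188^2 ≡ 107 (mod 211)
188^4 ≡ 55 (mod 211)
188^8 ≡ 71 (mod 211)
188^16 ≡ 188 (mod 211)
188^32 ≡ 107 (mod 211)
188^64 ≡ 55 (mod 211)
188^105 = 188^(64+32+8+1) ≡ 1 (mod 211).
Result is 1, so (-23/211) = 1.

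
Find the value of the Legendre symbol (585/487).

Euler's criterion: (585/487) ≡ 98^243 (mod 487).
98^2 ≡ 351 (mod 487)
98^4 ≡ 477 (mod 487)
98^8 ≡ 100 (mod 487)
98^16 ≡ 260 (mod 487)
98^32 ≡ 394 (mod 487)
98^64 ≡ 370 (mod 487)
98^128 ≡ 53 (mod 487)
98^243 = 98^(128+64+32+16+2+1) ≡ 1 (mod 487).
Result is 1, so (585/487) = 1.

1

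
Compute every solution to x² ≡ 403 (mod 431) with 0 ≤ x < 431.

Since 431 ≡ 3 (mod 4), a square root of 403 is 403^((431+1)/4) = 403^108 mod 431.
Repeated squaring: 403^2≡353, 403^4≡50, 403^8≡345, 403^16≡69, 403^32≡20, 403^64≡400 (mod 431).
403^108 = 403^(64+32+8+4) ≡ 265 (mod 431).
Check: 265² = 70225 ≡ 403 (mod 431). The two roots are 166 and 265.

166, 265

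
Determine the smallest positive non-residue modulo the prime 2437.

(2/2437) = −1, so 2 is the smallest positive non-residue mod 2437.

2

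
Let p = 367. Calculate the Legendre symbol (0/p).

Top reduces to 0: gcd > 1, so the symbol is 0.

0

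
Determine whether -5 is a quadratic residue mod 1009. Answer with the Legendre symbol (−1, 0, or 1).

1

Euler's criterion: (-5/1009) ≡ 1004^504 (mod 1009).
1004^2 ≡ 25 (mod 1009)
1004^4 ≡ 625 (mod 1009)
1004^8 ≡ 142 (mod 1009)
1004^16 ≡ 993 (mod 1009)
1004^32 ≡ 256 (mod 1009)
1004^64 ≡ 960 (mod 1009)
1004^128 ≡ 383 (mod 1009)
1004^256 ≡ 384 (mod 1009)
1004^504 = 1004^(256+128+64+32+16+8) ≡ 1 (mod 1009).
Result is 1, so (-5/1009) = 1.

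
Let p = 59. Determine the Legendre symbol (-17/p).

-1

First reduce: -17 ≡ 42 (mod 59).
Pull out 2: since 59 ≡ 3 (mod 8), (2/59) = -1.
Reciprocity: 21 ≡ 1 and 59 ≡ 3 (mod 4), so (21/59) = +(59/21).
Reduce top mod 21: now compute (17/21).
Reciprocity: 17 ≡ 1 and 21 ≡ 1 (mod 4), so (17/21) = +(21/17).
Reduce top mod 17: now compute (4/17).
Pull out 2^2: since 17 ≡ 1 (mod 8), (2/17) = +1, so (2/17)^2 = +1.
Reached (1/17) = 1. Collecting the sign flips along the way, the symbol is -1.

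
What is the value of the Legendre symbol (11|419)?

Euler's criterion: (11/419) ≡ 11^209 (mod 419).
11^2 ≡ 121 (mod 419)
11^4 ≡ 395 (mod 419)
11^8 ≡ 157 (mod 419)
11^16 ≡ 347 (mod 419)
11^32 ≡ 156 (mod 419)
11^64 ≡ 34 (mod 419)
11^128 ≡ 318 (mod 419)
11^209 = 11^(128+64+16+1) ≡ 418 (mod 419).
Result is 418 ≡ −1, so (11/419) = −1.

-1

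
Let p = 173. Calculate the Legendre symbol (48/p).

-1

Euler's criterion: (48/173) ≡ 48^86 (mod 173).
48^2 ≡ 55 (mod 173)
48^4 ≡ 84 (mod 173)
48^8 ≡ 136 (mod 173)
48^16 ≡ 158 (mod 173)
48^32 ≡ 52 (mod 173)
48^64 ≡ 109 (mod 173)
48^86 = 48^(64+16+4+2) ≡ 172 (mod 173).
Result is 172 ≡ −1, so (48/173) = −1.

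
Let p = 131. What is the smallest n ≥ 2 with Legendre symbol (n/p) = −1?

2

(2/131) = −1, so 2 is the smallest positive non-residue mod 131.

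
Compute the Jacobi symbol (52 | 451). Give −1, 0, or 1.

1

Pull out 2^2: since 451 ≡ 3 (mod 8), (2/451) = -1, so (2/451)^2 = +1.
Reciprocity: 13 ≡ 1 and 451 ≡ 3 (mod 4), so (13/451) = +(451/13).
Reduce top mod 13: now compute (9/13).
Reciprocity: 9 ≡ 1 and 13 ≡ 1 (mod 4), so (9/13) = +(13/9).
Reduce top mod 9: now compute (4/9).
Pull out 2^2: since 9 ≡ 1 (mod 8), (2/9) = +1, so (2/9)^2 = +1.
Reached (1/9) = 1. Collecting the sign flips along the way, the symbol is +1.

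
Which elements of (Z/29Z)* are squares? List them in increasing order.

1 4 5 6 7 9 13 16 20 22 23 24 25 28

Square k = 1,…,14 (k and 29−k give the same square):
1²=1, 2²=4, 3²=9, 4²=16, 5²=25, 6²≡7, 7²≡20, 8²≡6, 9²≡23, 10²≡13, 11²≡5, 12²≡28, 13²≡24, 14²≡22 (mod 29).
So the quadratic residues mod 29 are {1, 4, 5, 6, 7, 9, 13, 16, 20, 22, 23, 24, 25, 28}.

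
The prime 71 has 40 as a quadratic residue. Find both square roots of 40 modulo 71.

Since 71 ≡ 3 (mod 4), a square root of 40 is 40^((71+1)/4) = 40^18 mod 71.
Repeated squaring: 40^2≡38, 40^4≡24, 40^8≡8, 40^16≡64 (mod 71).
40^18 = 40^(16+2) ≡ 18 (mod 71).
Check: 18² = 324 ≡ 40 (mod 71). The two roots are 18 and 53.

18, 53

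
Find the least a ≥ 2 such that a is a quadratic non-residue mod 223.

3

(2/223) = +1, so 2 is a residue.
(3/223) = −1, so 3 is the smallest positive non-residue mod 223.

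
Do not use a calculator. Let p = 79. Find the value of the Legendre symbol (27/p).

Euler's criterion: (27/79) ≡ 27^39 (mod 79).
27^2 ≡ 18 (mod 79)
27^4 ≡ 8 (mod 79)
27^8 ≡ 64 (mod 79)
27^16 ≡ 67 (mod 79)
27^32 ≡ 65 (mod 79)
27^39 = 27^(32+4+2+1) ≡ 78 (mod 79).
Result is 78 ≡ −1, so (27/79) = −1.

-1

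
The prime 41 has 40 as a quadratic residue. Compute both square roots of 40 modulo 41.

9, 32

41 ≡ 1 (mod 4), so we find a root by search.
Trying successive values, 9² = 81 ≡ 40 (mod 41). The other root is 41 − 9 = 32.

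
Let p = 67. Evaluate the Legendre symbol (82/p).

First reduce: 82 ≡ 15 (mod 67).
Reciprocity: 15 ≡ 3 and 67 ≡ 3 (mod 4), so (15/67) = −(67/15).
Reduce top mod 15: now compute (7/15).
Reciprocity: 7 ≡ 3 and 15 ≡ 3 (mod 4), so (7/15) = −(15/7).
Reduce top mod 7: now compute (1/7).
Reached (1/7) = 1. Collecting the sign flips along the way, the symbol is +1.

1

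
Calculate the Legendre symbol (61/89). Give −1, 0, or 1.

Reciprocity: 61 ≡ 1 and 89 ≡ 1 (mod 4), so (61/89) = +(89/61).
Reduce top mod 61: now compute (28/61).
Pull out 2^2: since 61 ≡ 5 (mod 8), (2/61) = -1, so (2/61)^2 = +1.
Reciprocity: 7 ≡ 3 and 61 ≡ 1 (mod 4), so (7/61) = +(61/7).
Reduce top mod 7: now compute (5/7).
Reciprocity: 5 ≡ 1 and 7 ≡ 3 (mod 4), so (5/7) = +(7/5).
Reduce top mod 5: now compute (2/5).
Pull out 2: since 5 ≡ 5 (mod 8), (2/5) = -1.
Reached (1/5) = 1. Collecting the sign flips along the way, the symbol is -1.

-1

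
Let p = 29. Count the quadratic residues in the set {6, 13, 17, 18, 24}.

(6/29) = +1 → QR.
(13/29) = +1 → QR.
(17/29) = -1 → non-residue.
(18/29) = -1 → non-residue.
(24/29) = +1 → QR.
Total quadratic residues among the 5: 3.

3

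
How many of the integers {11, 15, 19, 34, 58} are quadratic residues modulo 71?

3

(11/71) = -1 → non-residue.
(15/71) = +1 → QR.
(19/71) = +1 → QR.
(34/71) = -1 → non-residue.
(58/71) = +1 → QR.
Total quadratic residues among the 5: 3.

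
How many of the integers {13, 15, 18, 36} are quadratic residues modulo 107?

2

(13/107) = +1 → QR.
(15/107) = -1 → non-residue.
(18/107) = -1 → non-residue.
(36/107) = +1 → QR.
Total quadratic residues among the 4: 2.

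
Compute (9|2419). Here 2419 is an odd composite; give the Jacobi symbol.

1

Reciprocity: 9 ≡ 1 and 2419 ≡ 3 (mod 4), so (9/2419) = +(2419/9).
Reduce top mod 9: now compute (7/9).
Reciprocity: 7 ≡ 3 and 9 ≡ 1 (mod 4), so (7/9) = +(9/7).
Reduce top mod 7: now compute (2/7).
Pull out 2: since 7 ≡ 7 (mod 8), (2/7) = +1.
Reached (1/7) = 1. Collecting the sign flips along the way, the symbol is +1.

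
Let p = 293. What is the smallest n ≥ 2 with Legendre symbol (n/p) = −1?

(2/293) = −1, so 2 is the smallest positive non-residue mod 293.

2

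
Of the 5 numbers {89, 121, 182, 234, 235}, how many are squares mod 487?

4

(89/487) = +1 → QR.
(121/487) = +1 → QR.
(182/487) = +1 → QR.
(234/487) = -1 → non-residue.
(235/487) = +1 → QR.
Total quadratic residues among the 5: 4.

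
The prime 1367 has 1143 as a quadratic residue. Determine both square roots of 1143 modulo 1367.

Since 1367 ≡ 3 (mod 4), a square root of 1143 is 1143^((1367+1)/4) = 1143^342 mod 1367.
Repeated squaring: 1143^2≡964, 1143^4≡1103, 1143^8≡1346, 1143^16≡441, 1143^32≡367, 1143^64≡723, 1143^128≡535, 1143^256≡522 (mod 1367).
1143^342 = 1143^(256+64+16+4+2) ≡ 286 (mod 1367).
Check: 286² = 81796 ≡ 1143 (mod 1367). The two roots are 286 and 1081.

286, 1081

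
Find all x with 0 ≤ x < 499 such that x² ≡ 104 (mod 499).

Since 499 ≡ 3 (mod 4), a square root of 104 is 104^((499+1)/4) = 104^125 mod 499.
Repeated squaring: 104^2≡337, 104^4≡296, 104^8≡291, 104^16≡350, 104^32≡245, 104^64≡145 (mod 499).
104^125 = 104^(64+32+16+8+4+1) ≡ 64 (mod 499).
Check: 64² = 4096 ≡ 104 (mod 499). The two roots are 64 and 435.

64, 435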